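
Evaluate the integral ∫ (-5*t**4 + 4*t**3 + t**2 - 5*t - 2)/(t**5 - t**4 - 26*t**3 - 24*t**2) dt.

17*log(t)/144 - 1403*log(t - 6)/630 + 5*log(t + 1)/21 - 751*log(t + 4)/240 - 1/(12*t) + C

Factor the denominator: t**2*(t - 6)*(t + 1)*(t + 4).
Partial-fraction decomposition: -751/(240*(t + 4)) + 5/(21*(t + 1)) - 1403/(630*(t - 6)) + 17/(144*t) + 1/(12*t**2).
Integrate each term; A/(t−a) gives A·log|t−a|; A/(t−a)² gives −A/(t−a).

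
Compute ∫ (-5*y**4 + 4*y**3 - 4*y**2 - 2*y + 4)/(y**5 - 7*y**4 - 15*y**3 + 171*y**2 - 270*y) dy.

-2*log(y)/135 - 2884*log(y - 6)/297 + 3329*log(y - 3)/576 - 3711*log(y + 5)/3520 - 335/(72*y - 216) + C

Factor the denominator: y*(y - 6)*(y - 3)**2*(y + 5).
Partial-fraction decomposition: -3711/(3520*(y + 5)) + 3329/(576*(y - 3)) + 335/(72*(y - 3)**2) - 2884/(297*(y - 6)) - 2/(135*y).
Integrate each term; A/(y−a) gives A·log|y−a|; A/(y−a)² gives −A/(y−a).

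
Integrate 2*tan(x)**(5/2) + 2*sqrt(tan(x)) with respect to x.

4*tan(x)**(3/2)/3 + C

Let u = tan(x), so du = (tan(x)**2 + 1) dx.
Rewriting, the integral becomes 2·∫ √u du = 2·(2/3)u^(3/2).
Substituting back, u = tan(x).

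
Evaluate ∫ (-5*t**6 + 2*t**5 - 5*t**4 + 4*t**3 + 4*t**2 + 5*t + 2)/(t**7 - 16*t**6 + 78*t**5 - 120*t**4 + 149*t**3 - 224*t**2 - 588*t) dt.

Factor the denominator: t*(t - 7)**2*(t - 3)*(t + 1)*(t**2 + 4).
Partial-fraction decomposition: (9583*t - 4310)/(73034*(t**2 + 4)) - 3/(256*(t + 1)) - 3403/(2496*(t - 3)) - 132230897/(35236096*(t - 7)) - 565031/(11872*(t - 7)**2) - 1/(294*t).
Integrate each term; A/(t−a) gives A·log|t−a|; the (Bt+D)/(t²+p²) term gives a log and an atan.

-log(t)/294 - 132230897*log(t - 7)/35236096 - 3403*log(t - 3)/2496 - 3*log(t + 1)/256 + 9583*log(t**2 + 4)/146068 - 2155*atan(t/2)/73034 + 565031/(11872*t - 83104) + C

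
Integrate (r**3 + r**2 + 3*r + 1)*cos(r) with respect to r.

r**3*sin(r) + r**2*sin(r) + 3*r**2*cos(r) - 3*r*sin(r) + 2*r*cos(r) - sin(r) - 3*cos(r) + C

Use integration by parts with u = r**3 + r**2 + 3*r + 1, dv = cos(r) dr, so v = sin(r).
Apply parts 3 times (tabular method): alternate signs, differentiate u down to 0, integrate dv up.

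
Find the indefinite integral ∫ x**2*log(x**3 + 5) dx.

x**3*log(x**3 + 5)/3 - x**3/3 + 5*log(x**3 + 5)/3 + C

Let u = x**3 + 5, so du = (3*x**2) dx.
The integral becomes (1/3)·∫ log(u) du; integrate by parts with u′=log(u), dv′=du.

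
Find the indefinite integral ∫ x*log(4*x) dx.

x**2*(log(x) + 2*log(2))/2 - x**2/4 + C

Use integration by parts with u = log(4*x), dv = x dx.
Then du = 1/x dx and v = x**2/2.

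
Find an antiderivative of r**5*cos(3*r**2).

r**4*sin(3*r**2)/6 + r**2*cos(3*r**2)/9 - sin(3*r**2)/27 + C

Let u = r², du = 2r dr; rewrite as (1/2)∫ u^2·cos(3u) du.
Now integrate by parts 2 times.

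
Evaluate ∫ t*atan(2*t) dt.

Use integration by parts with u = arctan(2*t), dv = t dt.
Then du = 2/(4*t**2 + 1) dt.

t**2*atan(2*t)/2 - t/4 + atan(2*t)/8 + C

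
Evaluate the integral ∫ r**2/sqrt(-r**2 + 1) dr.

Substitute r = sin(θ), so dr = cos(θ) dθ and the radical becomes sqrt(-r**2 + 1) = cos(θ) by the Pythagorean identity.
Integrate the resulting trig expression in θ, then back-substitute θ = asin(r), sin(θ) = r, cos(θ) = sqrt(-r**2 + 1) (absorbing any constant into C).

-r*sqrt(-r**2 + 1)/2 + asin(r)/2 + C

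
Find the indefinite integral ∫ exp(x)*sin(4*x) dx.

Let I denote the integral. Integrate by parts with u = sin(4*x), dv = exp(x) dx, so v = exp(x): I = exp(x)*sin(4*x) − 4·∫ exp(x)*cos(4*x) dx.
Apply parts again with u = cos(4*x), dv = exp(x) dx: ∫ exp(x)*cos(4*x) dx = exp(x)*cos(4*x) + 4·I. Substituting back brings back I: I = exp(x)*sin(4*x) - 4*exp(x)*cos(4*x) − 16·I.
Solving for I: (1 + 16)·I equals the remaining terms, so I = (1/17)·(exp(x)*sin(4*x) - 4*exp(x)*cos(4*x)).

exp(x)*sin(4*x)/17 - 4*exp(x)*cos(4*x)/17 + C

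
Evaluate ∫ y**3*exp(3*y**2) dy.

Let u = y², du = 2y dy; rewrite as (1/2)∫ u^1·exp(3u) du.
Now integrate by parts 1 time.

(3*y**2 - 1)*exp(3*y**2)/18 + C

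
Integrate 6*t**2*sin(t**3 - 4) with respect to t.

Let u = t**3 - 4, so du = (3*t**2) dt.
Rewriting, the integral becomes 2·∫ sin(u) du = 2·-cos(u).
Substituting back, u = t**3 - 4.

-2*cos(t**3 - 4) + C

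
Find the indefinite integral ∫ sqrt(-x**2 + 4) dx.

Substitute x = 2·sin(θ), so dx = 2·cos(θ) dθ and the radical becomes sqrt(-x**2 + 4) = 2·cos(θ) by the Pythagorean identity.
Integrate the resulting trig expression in θ, then back-substitute θ = asin(x/2), sin(θ) = x/2, cos(θ) = sqrt(-x**2 + 4)/2 (absorbing any constant into C).

x*sqrt(-x**2 + 4)/2 + 2*asin(x/2) + C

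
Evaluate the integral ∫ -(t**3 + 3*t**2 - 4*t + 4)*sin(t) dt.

t**3*cos(t) - 3*t**2*sin(t) + 3*t**2*cos(t) - 6*t*sin(t) - 10*t*cos(t) + 10*sin(t) - 2*cos(t) + C

Use integration by parts with u = t**3 + 3*t**2 - 4*t + 4, dv = -sin(t) dt, so v = cos(t).
Apply parts 3 times (tabular method): alternate signs, differentiate u down to 0, integrate dv up.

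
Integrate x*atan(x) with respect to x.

x**2*atan(x)/2 - x/2 + atan(x)/2 + C

Use integration by parts with u = arctan(x), dv = x dx.
Then du = 1/(x**2 + 1) dx.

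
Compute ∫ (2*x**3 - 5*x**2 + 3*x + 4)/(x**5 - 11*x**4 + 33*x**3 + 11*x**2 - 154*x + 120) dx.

Factor the denominator: (x - 5)*(x - 4)*(x - 3)*(x - 1)*(x + 2).
Partial-fraction decomposition: -19/(315*(x + 2)) - 1/(18*(x - 1)) + 11/(10*(x - 3)) - 32/(9*(x - 4)) + 18/(7*(x - 5)).
Integrate each term: A/(x−a) contributes A·log|x−a|.

18*log(x - 5)/7 - 32*log(x - 4)/9 + 11*log(x - 3)/10 - log(x - 1)/18 - 19*log(x + 2)/315 + C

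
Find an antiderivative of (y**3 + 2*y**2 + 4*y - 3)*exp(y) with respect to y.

(y**3 - y**2 + 6*y - 9)*exp(y) + C

Use integration by parts with u = y**3 + 2*y**2 + 4*y - 3, dv = exp(y) dy, so v = exp(y).
Apply parts 3 times (tabular method): alternate signs, differentiate u down to 0, integrate dv up.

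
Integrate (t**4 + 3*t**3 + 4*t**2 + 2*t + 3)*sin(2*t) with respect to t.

-t**4*cos(2*t)/2 + t**3*sin(2*t) - 3*t**3*cos(2*t)/2 + 9*t**2*sin(2*t)/4 - t**2*cos(2*t)/2 + t*sin(2*t)/2 + 5*t*cos(2*t)/4 - 5*sin(2*t)/8 - 5*cos(2*t)/4 + C

Use integration by parts with u = t**4 + 3*t**3 + 4*t**2 + 2*t + 3, dv = sin(2*t) dt, so v = -cos(2*t)/2.
Apply parts 4 times (tabular method): alternate signs, differentiate u down to 0, integrate dv up.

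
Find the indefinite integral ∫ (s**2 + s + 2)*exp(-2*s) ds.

(-s**2 - 2*s - 3)*exp(-2*s)/2 + C

Use integration by parts with u = s**2 + s + 2, dv = exp(-2*s) ds, so v = -exp(-2*s)/2.
Apply parts 2 times (tabular method): alternate signs, differentiate u down to 0, integrate dv up.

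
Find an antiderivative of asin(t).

t*asin(t) + sqrt(-t**2 + 1) + C

Use integration by parts with u = arcsin(t), dv = dt.
Then du = 1/sqrt(-t**2 + 1) dt.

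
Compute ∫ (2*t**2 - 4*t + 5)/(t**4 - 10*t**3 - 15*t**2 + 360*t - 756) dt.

75*log(t - 7)/52 - 53*log(t - 6)/36 + 11*log(t - 3)/108 - 101*log(t + 6)/1404 + C

Factor the denominator: (t - 7)*(t - 6)*(t - 3)*(t + 6).
Partial-fraction decomposition: -101/(1404*(t + 6)) + 11/(108*(t - 3)) - 53/(36*(t - 6)) + 75/(52*(t - 7)).
Integrate each term: A/(t−a) contributes A·log|t−a|.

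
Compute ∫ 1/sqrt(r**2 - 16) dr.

log(r + sqrt(r**2 - 16)) + C

Substitute r = 4·sec(θ), so dr = 4·sec(θ)*tan(θ) dθ and the radical becomes sqrt(r**2 - 16) = 4·tan(θ) by the Pythagorean identity.
Integrate the resulting trig expression in θ, then back-substitute sec(θ) = r/4, tan(θ) = sqrt(r**2 - 16)/4 (absorbing any constant into C).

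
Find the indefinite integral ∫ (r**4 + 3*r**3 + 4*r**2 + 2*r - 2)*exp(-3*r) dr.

Use integration by parts with u = r**4 + 3*r**3 + 4*r**2 + 2*r - 2, dv = exp(-3*r) dr, so v = -exp(-3*r)/3.
Apply parts 4 times (tabular method): alternate signs, differentiate u down to 0, integrate dv up.

(-27*r**4 - 117*r**3 - 225*r**2 - 204*r - 14)*exp(-3*r)/81 + C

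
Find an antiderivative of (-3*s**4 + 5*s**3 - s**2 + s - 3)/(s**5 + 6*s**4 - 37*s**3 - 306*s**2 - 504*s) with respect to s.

log(s)/168 - 503*log(s - 7)/910 - 131*log(s + 3)/30 + 101*log(s + 4)/8 - 557*log(s + 6)/52 + C

Factor the denominator: s*(s - 7)*(s + 3)*(s + 4)*(s + 6).
Partial-fraction decomposition: -557/(52*(s + 6)) + 101/(8*(s + 4)) - 131/(30*(s + 3)) - 503/(910*(s - 7)) + 1/(168*s).
Integrate each term: A/(s−a) contributes A·log|s−a|.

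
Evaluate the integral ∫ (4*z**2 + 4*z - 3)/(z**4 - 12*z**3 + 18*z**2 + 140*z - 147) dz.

4*log(z - 7)/225 + 5*log(z - 1)/144 - 21*log(z + 3)/400 - 221/(60*z - 420) + C

Factor the denominator: (z - 7)**2*(z - 1)*(z + 3).
Partial-fraction decomposition: -21/(400*(z + 3)) + 5/(144*(z - 1)) + 4/(225*(z - 7)) + 221/(60*(z - 7)**2).
Integrate each term; A/(z−a) gives A·log|z−a|; A/(z−a)² gives −A/(z−a).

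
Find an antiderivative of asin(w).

w*asin(w) + sqrt(-w**2 + 1) + C

Use integration by parts with u = arcsin(w), dv = dw.
Then du = 1/sqrt(-w**2 + 1) dw.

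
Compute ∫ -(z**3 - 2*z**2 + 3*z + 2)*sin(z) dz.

Use integration by parts with u = z**3 - 2*z**2 + 3*z + 2, dv = -sin(z) dz, so v = cos(z).
Apply parts 3 times (tabular method): alternate signs, differentiate u down to 0, integrate dv up.

z**3*cos(z) - 3*z**2*sin(z) - 2*z**2*cos(z) + 4*z*sin(z) - 3*z*cos(z) + 3*sin(z) + 6*cos(z) + C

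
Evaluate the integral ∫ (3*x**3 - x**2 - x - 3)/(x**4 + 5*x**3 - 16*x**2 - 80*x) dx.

Factor the denominator: x*(x - 4)*(x + 4)*(x + 5).
Partial-fraction decomposition: 398/(45*(x + 5)) - 207/(32*(x + 4)) + 169/(288*(x - 4)) + 3/(80*x).
Integrate each term: A/(x−a) contributes A·log|x−a|.

3*log(x)/80 + 169*log(x - 4)/288 - 207*log(x + 4)/32 + 398*log(x + 5)/45 + C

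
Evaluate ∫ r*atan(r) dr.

Use integration by parts with u = arctan(r), dv = r dr.
Then du = 1/(r**2 + 1) dr.

r**2*atan(r)/2 - r/2 + atan(r)/2 + C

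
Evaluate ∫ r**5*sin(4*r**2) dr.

-r**4*cos(4*r**2)/8 + r**2*sin(4*r**2)/16 + cos(4*r**2)/64 + C

Let u = r², du = 2r dr; rewrite as (1/2)∫ u^2·sin(4u) du.
Now integrate by parts 2 times.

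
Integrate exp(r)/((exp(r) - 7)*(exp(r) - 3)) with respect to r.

Let u = e^r, du = e^r dr.
The integral becomes ∫ du/((u-7)(u-3)); decompose into partial fractions.

log(exp(r) - 7)/4 - log(exp(r) - 3)/4 + C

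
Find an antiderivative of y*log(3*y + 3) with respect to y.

Use integration by parts with u = log(3*y + 3), dv = y dy.
Then du = 3/(3*y + 3) dy and v = y**2/2.

y**2*log(3*y + 3)/2 - y**2/4 + y/2 - log(y + 1)/2 + C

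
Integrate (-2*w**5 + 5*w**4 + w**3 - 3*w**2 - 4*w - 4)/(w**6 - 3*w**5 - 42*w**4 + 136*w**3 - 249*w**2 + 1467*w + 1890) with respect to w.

-8992*log(w - 6)/4095 + 1033*log(w - 5)/816 + log(w + 1)/840 - 173*log(w + 7)/208 - 733*log(w**2 + 9)/6120 + 5*atan(w/3)/612 + C

Factor the denominator: (w - 6)*(w - 5)*(w + 1)*(w + 7)*(w**2 + 9).
Partial-fraction decomposition: -(733*w - 75)/(3060*(w**2 + 9)) - 173/(208*(w + 7)) + 1/(840*(w + 1)) + 1033/(816*(w - 5)) - 8992/(4095*(w - 6)).
Integrate each term; A/(w−a) gives A·log|w−a|; the (Bw+D)/(w²+p²) term gives a log and an atan.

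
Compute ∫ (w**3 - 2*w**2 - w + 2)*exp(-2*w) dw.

(-4*w**3 + 2*w**2 + 6*w - 5)*exp(-2*w)/8 + C

Use integration by parts with u = w**3 - 2*w**2 - w + 2, dv = exp(-2*w) dw, so v = -exp(-2*w)/2.
Apply parts 3 times (tabular method): alternate signs, differentiate u down to 0, integrate dv up.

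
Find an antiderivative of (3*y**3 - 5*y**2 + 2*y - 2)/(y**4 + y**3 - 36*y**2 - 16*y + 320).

Factor the denominator: (y - 4)**2*(y + 4)*(y + 5).
Partial-fraction decomposition: 512/(81*(y + 5)) - 141/(32*(y + 4)) + 2813/(2592*(y - 4)) + 59/(36*(y - 4)**2).
Integrate each term; A/(y−a) gives A·log|y−a|; A/(y−a)² gives −A/(y−a).

2813*log(y - 4)/2592 - 141*log(y + 4)/32 + 512*log(y + 5)/81 - 59/(36*y - 144) + C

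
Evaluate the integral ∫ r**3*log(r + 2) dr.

Use integration by parts with u = log(r + 2), dv = r**3 dr.
Then du = 1/(r + 2) dr and v = r**4/4.

r**4*log(r + 2)/4 - r**4/16 + r**3/6 - r**2/2 + 2*r - 4*log(r + 2) + C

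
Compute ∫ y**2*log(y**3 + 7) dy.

Let u = y**3 + 7, so du = (3*y**2) dy.
The integral becomes (1/3)·∫ log(u) du; integrate by parts with u′=log(u), dv′=du.

y**3*log(y**3 + 7)/3 - y**3/3 + 7*log(y**3 + 7)/3 + C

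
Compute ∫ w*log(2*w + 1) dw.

Use integration by parts with u = log(2*w + 1), dv = w dw.
Then du = 2/(2*w + 1) dw and v = w**2/2.

w**2*log(2*w + 1)/2 - w**2/4 + w/4 - log(2*w + 1)/8 + C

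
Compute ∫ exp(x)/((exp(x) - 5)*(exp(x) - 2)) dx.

Let u = e^x, du = e^x dx.
The integral becomes ∫ du/((u-5)(u-2)); decompose into partial fractions.

log(exp(x) - 5)/3 - log(exp(x) - 2)/3 + C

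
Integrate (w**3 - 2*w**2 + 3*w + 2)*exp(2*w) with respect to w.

Use integration by parts with u = w**3 - 2*w**2 + 3*w + 2, dv = exp(2*w) dw, so v = exp(2*w)/2.
Apply parts 3 times (tabular method): alternate signs, differentiate u down to 0, integrate dv up.

(4*w**3 - 14*w**2 + 26*w - 5)*exp(2*w)/8 + C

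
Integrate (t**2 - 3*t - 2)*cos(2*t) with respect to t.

Use integration by parts with u = t**2 - 3*t - 2, dv = cos(2*t) dt, so v = sin(2*t)/2.
Apply parts 2 times (tabular method): alternate signs, differentiate u down to 0, integrate dv up.

t**2*sin(2*t)/2 - 3*t*sin(2*t)/2 + t*cos(2*t)/2 - 5*sin(2*t)/4 - 3*cos(2*t)/4 + C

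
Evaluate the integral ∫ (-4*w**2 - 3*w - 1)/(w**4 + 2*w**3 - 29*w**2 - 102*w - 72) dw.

Factor the denominator: (w - 6)*(w + 1)*(w + 3)*(w + 4).
Partial-fraction decomposition: 53/(30*(w + 4)) - 14/(9*(w + 3)) + 1/(21*(w + 1)) - 163/(630*(w - 6)).
Integrate each term: A/(w−a) contributes A·log|w−a|.

-163*log(w - 6)/630 + log(w + 1)/21 - 14*log(w + 3)/9 + 53*log(w + 4)/30 + C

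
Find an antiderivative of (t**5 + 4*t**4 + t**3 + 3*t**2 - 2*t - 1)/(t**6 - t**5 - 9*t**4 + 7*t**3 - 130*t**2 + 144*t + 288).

Factor the denominator: (t - 4)*(t - 2)*(t + 1)*(t + 4)*(t**2 + 9).
Partial-fraction decomposition: (237*t + 1943)/(1625*(t**2 + 9)) + 1/(400*(t + 4)) + 1/(75*(t + 1)) - 37/(156*(t - 2)) + 2151/(2000*(t - 4)).
Integrate each term; A/(t−a) gives A·log|t−a|; the (Bt+D)/(t²+p²) term gives a log and an atan.

2151*log(t - 4)/2000 - 37*log(t - 2)/156 + log(t + 1)/75 + log(t + 4)/400 + 237*log(t**2 + 9)/3250 + 1943*atan(t/3)/4875 + C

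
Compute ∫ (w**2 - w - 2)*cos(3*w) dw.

Use integration by parts with u = w**2 - w - 2, dv = cos(3*w) dw, so v = sin(3*w)/3.
Apply parts 2 times (tabular method): alternate signs, differentiate u down to 0, integrate dv up.

w**2*sin(3*w)/3 - w*sin(3*w)/3 + 2*w*cos(3*w)/9 - 20*sin(3*w)/27 - cos(3*w)/9 + C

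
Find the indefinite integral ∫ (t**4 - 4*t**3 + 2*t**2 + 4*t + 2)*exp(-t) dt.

(-t**4 - 2*t**2 - 8*t - 10)*exp(-t) + C

Use integration by parts with u = t**4 - 4*t**3 + 2*t**2 + 4*t + 2, dv = exp(-t) dt, so v = -exp(-t).
Apply parts 4 times (tabular method): alternate signs, differentiate u down to 0, integrate dv up.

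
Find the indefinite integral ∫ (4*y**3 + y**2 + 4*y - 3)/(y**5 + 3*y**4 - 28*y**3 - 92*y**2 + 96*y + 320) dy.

Factor the denominator: (y - 5)*(y - 2)*(y + 2)*(y + 4)**2.
Partial-fraction decomposition: 121/(972*(y + 4)) + 259/(108*(y + 4)**2) - 39/(112*(y + 2)) - 41/(432*(y - 2)) + 542/(1701*(y - 5)).
Integrate each term; A/(y−a) gives A·log|y−a|; A/(y−a)² gives −A/(y−a).

542*log(y - 5)/1701 - 41*log(y - 2)/432 - 39*log(y + 2)/112 + 121*log(y + 4)/972 - 259/(108*y + 432) + C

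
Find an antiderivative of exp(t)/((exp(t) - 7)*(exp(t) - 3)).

Let u = e^t, du = e^t dt.
The integral becomes ∫ du/((u-7)(u-3)); decompose into partial fractions.

log(exp(t) - 7)/4 - log(exp(t) - 3)/4 + C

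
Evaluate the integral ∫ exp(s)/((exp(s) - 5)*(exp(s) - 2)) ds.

log(exp(s) - 5)/3 - log(exp(s) - 2)/3 + C

Let u = e^s, du = e^s ds.
The integral becomes ∫ du/((u-5)(u-2)); decompose into partial fractions.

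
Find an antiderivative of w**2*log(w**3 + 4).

w**3*log(w**3 + 4)/3 - w**3/3 + 4*log(w**3 + 4)/3 + C

Let u = w**3 + 4, so du = (3*w**2) dw.
The integral becomes (1/3)·∫ log(u) du; integrate by parts with u′=log(u), dv′=du.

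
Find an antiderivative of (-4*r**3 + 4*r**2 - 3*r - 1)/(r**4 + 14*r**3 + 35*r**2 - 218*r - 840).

-41*log(r - 4)/198 - 307*log(r + 5)/9 + 205*log(r + 6)/2 - 794*log(r + 7)/11 + C

Factor the denominator: (r - 4)*(r + 5)*(r + 6)*(r + 7).
Partial-fraction decomposition: -794/(11*(r + 7)) + 205/(2*(r + 6)) - 307/(9*(r + 5)) - 41/(198*(r - 4)).
Integrate each term: A/(r−a) contributes A·log|r−a|.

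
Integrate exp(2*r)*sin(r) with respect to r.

Let I denote the integral. Integrate by parts with u = sin(r), dv = exp(2*r) dr, so v = exp(2*r)/2: I = exp(2*r)*sin(r)/2 − (1/2)·∫ exp(2*r)*cos(r) dr.
Apply parts again with u = cos(r), dv = exp(2*r) dr: ∫ exp(2*r)*cos(r) dr = exp(2*r)*cos(r)/2 + (1/2)·I. Substituting back brings back I: I = exp(2*r)*sin(r)/2 - exp(2*r)*cos(r)/4 − (1/4)·I.
Solving for I: (1 + 1/4)·I equals the remaining terms, so I = (4/5)·(exp(2*r)*sin(r)/2 - exp(2*r)*cos(r)/4).

2*exp(2*r)*sin(r)/5 - exp(2*r)*cos(r)/5 + C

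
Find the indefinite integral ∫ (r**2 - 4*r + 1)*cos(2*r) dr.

r**2*sin(2*r)/2 - 2*r*sin(2*r) + r*cos(2*r)/2 + sin(2*r)/4 - cos(2*r) + C

Use integration by parts with u = r**2 - 4*r + 1, dv = cos(2*r) dr, so v = sin(2*r)/2.
Apply parts 2 times (tabular method): alternate signs, differentiate u down to 0, integrate dv up.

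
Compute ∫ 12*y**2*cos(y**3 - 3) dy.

4*sin(y**3 - 3) + C

Let u = y**3 - 3, so du = (3*y**2) dy.
Rewriting, the integral becomes 4·∫ cos(u) du = 4·sin(u).
Substituting back, u = y**3 - 3.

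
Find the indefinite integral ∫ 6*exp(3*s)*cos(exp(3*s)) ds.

2*sin(exp(3*s)) + C

Let u = exp(3*s), so du = (3*exp(3*s)) ds.
Rewriting, the integral becomes 2·∫ cos(u) du = 2·sin(u).
Substituting back, u = exp(3*s).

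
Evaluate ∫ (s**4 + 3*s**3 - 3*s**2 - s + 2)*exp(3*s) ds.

(27*s**4 + 45*s**3 - 126*s**2 + 57*s + 35)*exp(3*s)/81 + C

Use integration by parts with u = s**4 + 3*s**3 - 3*s**2 - s + 2, dv = exp(3*s) ds, so v = exp(3*s)/3.
Apply parts 4 times (tabular method): alternate signs, differentiate u down to 0, integrate dv up.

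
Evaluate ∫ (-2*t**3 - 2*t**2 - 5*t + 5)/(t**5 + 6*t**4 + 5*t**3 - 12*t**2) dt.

35*log(t)/144 - log(t - 1)/5 - 14*log(t + 3)/9 + 121*log(t + 4)/80 + 5/(12*t) + C

Factor the denominator: t**2*(t - 1)*(t + 3)*(t + 4).
Partial-fraction decomposition: 121/(80*(t + 4)) - 14/(9*(t + 3)) - 1/(5*(t - 1)) + 35/(144*t) - 5/(12*t**2).
Integrate each term; A/(t−a) gives A·log|t−a|; A/(t−a)² gives −A/(t−a).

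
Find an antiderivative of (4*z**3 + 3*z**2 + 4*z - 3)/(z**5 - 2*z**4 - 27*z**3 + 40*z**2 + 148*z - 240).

Factor the denominator: (z - 5)*(z - 2)**2*(z + 3)*(z + 4).
Partial-fraction decomposition: -227/(324*(z + 4)) + 12/(25*(z + 3)) - 1871/(2700*(z - 2)) - 49/(90*(z - 2)**2) + 74/(81*(z - 5)).
Integrate each term; A/(z−a) gives A·log|z−a|; A/(z−a)² gives −A/(z−a).

74*log(z - 5)/81 - 1871*log(z - 2)/2700 + 12*log(z + 3)/25 - 227*log(z + 4)/324 + 49/(90*z - 180) + C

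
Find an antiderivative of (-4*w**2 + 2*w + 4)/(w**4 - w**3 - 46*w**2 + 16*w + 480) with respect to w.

Factor the denominator: (w - 6)*(w - 4)*(w + 4)*(w + 5).
Partial-fraction decomposition: 106/(99*(w + 5)) - 17/(20*(w + 4)) + 13/(36*(w - 4)) - 32/(55*(w - 6)).
Integrate each term: A/(w−a) contributes A·log|w−a|.

-32*log(w - 6)/55 + 13*log(w - 4)/36 - 17*log(w + 4)/20 + 106*log(w + 5)/99 + C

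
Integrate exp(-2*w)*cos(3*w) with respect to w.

Let I denote the integral. Integrate by parts with u = cos(3*w), dv = exp(-2*w) dw, so v = -exp(-2*w)/2: I = -exp(-2*w)*cos(3*w)/2 − (3/2)·∫ exp(-2*w)*sin(3*w) dw.
Apply parts again with u = sin(3*w), dv = exp(-2*w) dw: ∫ exp(-2*w)*sin(3*w) dw = -exp(-2*w)*sin(3*w)/2 + (3/2)·I. Substituting back brings back I: I = 3*exp(-2*w)*sin(3*w)/4 - exp(-2*w)*cos(3*w)/2 − (9/4)·I.
Solving for I: (1 + 9/4)·I equals the remaining terms, so I = (4/13)·(3*exp(-2*w)*sin(3*w)/4 - exp(-2*w)*cos(3*w)/2).

3*exp(-2*w)*sin(3*w)/13 - 2*exp(-2*w)*cos(3*w)/13 + C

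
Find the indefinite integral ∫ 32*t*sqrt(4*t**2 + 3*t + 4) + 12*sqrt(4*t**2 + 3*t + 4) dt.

Let u = 4*t**2 + 3*t + 4, so du = (8*t + 3) dt.
Rewriting, the integral becomes 4·∫ √u du = 4·(2/3)u^(3/2).
Substituting back, u = 4*t**2 + 3*t + 4.

8*(4*t**2 + 3*t + 4)**(3/2)/3 + C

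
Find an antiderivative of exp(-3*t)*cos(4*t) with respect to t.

4*exp(-3*t)*sin(4*t)/25 - 3*exp(-3*t)*cos(4*t)/25 + C

Let I denote the integral. Integrate by parts with u = cos(4*t), dv = exp(-3*t) dt, so v = -exp(-3*t)/3: I = -exp(-3*t)*cos(4*t)/3 − (4/3)·∫ exp(-3*t)*sin(4*t) dt.
Apply parts again with u = sin(4*t), dv = exp(-3*t) dt: ∫ exp(-3*t)*sin(4*t) dt = -exp(-3*t)*sin(4*t)/3 + (4/3)·I. Substituting back brings back I: I = 4*exp(-3*t)*sin(4*t)/9 - exp(-3*t)*cos(4*t)/3 − (16/9)·I.
Solving for I: (1 + 16/9)·I equals the remaining terms, so I = (9/25)·(4*exp(-3*t)*sin(4*t)/9 - exp(-3*t)*cos(4*t)/3).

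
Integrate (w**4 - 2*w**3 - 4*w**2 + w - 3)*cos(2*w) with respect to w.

w**4*sin(2*w)/2 - w**3*sin(2*w) + w**3*cos(2*w) - 7*w**2*sin(2*w)/2 - 3*w**2*cos(2*w)/2 + 2*w*sin(2*w) - 7*w*cos(2*w)/2 + sin(2*w)/4 + cos(2*w) + C

Use integration by parts with u = w**4 - 2*w**3 - 4*w**2 + w - 3, dv = cos(2*w) dw, so v = sin(2*w)/2.
Apply parts 4 times (tabular method): alternate signs, differentiate u down to 0, integrate dv up.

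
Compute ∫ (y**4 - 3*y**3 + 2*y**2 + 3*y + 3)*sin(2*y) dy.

-y**4*cos(2*y)/2 + y**3*sin(2*y) + 3*y**3*cos(2*y)/2 - 9*y**2*sin(2*y)/4 + y**2*cos(2*y)/2 - y*sin(2*y)/2 - 15*y*cos(2*y)/4 + 15*sin(2*y)/8 - 7*cos(2*y)/4 + C

Use integration by parts with u = y**4 - 3*y**3 + 2*y**2 + 3*y + 3, dv = sin(2*y) dy, so v = -cos(2*y)/2.
Apply parts 4 times (tabular method): alternate signs, differentiate u down to 0, integrate dv up.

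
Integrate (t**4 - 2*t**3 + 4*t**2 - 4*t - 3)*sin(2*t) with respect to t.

Use integration by parts with u = t**4 - 2*t**3 + 4*t**2 - 4*t - 3, dv = sin(2*t) dt, so v = -cos(2*t)/2.
Apply parts 4 times (tabular method): alternate signs, differentiate u down to 0, integrate dv up.

-t**4*cos(2*t)/2 + t**3*sin(2*t) + t**3*cos(2*t) - 3*t**2*sin(2*t)/2 - t**2*cos(2*t)/2 + t*sin(2*t)/2 + t*cos(2*t)/2 - sin(2*t)/4 + 7*cos(2*t)/4 + C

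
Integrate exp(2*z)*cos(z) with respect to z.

Let I denote the integral. Integrate by parts with u = cos(z), dv = exp(2*z) dz, so v = exp(2*z)/2: I = exp(2*z)*cos(z)/2 + (1/2)·∫ exp(2*z)*sin(z) dz.
Apply parts again with u = sin(z), dv = exp(2*z) dz: ∫ exp(2*z)*sin(z) dz = exp(2*z)*sin(z)/2 − (1/2)·I. Substituting back brings back I: I = exp(2*z)*sin(z)/4 + exp(2*z)*cos(z)/2 − (1/4)·I.
Solving for I: (1 + 1/4)·I equals the remaining terms, so I = (4/5)·(exp(2*z)*sin(z)/4 + exp(2*z)*cos(z)/2).

exp(2*z)*sin(z)/5 + 2*exp(2*z)*cos(z)/5 + C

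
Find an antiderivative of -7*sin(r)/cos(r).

7*log(cos(r)) + C

Let u = cos(r), so du = (-sin(r)) dr.
Rewriting, the integral becomes 7·∫ 1/u du = 7·log(u).
Substituting back, u = cos(r).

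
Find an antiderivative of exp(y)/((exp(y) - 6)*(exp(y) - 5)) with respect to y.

Let u = e^y, du = e^y dy.
The integral becomes ∫ du/((u-5)(u-6)); decompose into partial fractions.

log(exp(y) - 6) - log(exp(y) - 5) + C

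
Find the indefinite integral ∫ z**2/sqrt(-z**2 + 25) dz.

Substitute z = 5·sin(θ), so dz = 5·cos(θ) dθ and the radical becomes sqrt(-z**2 + 25) = 5·cos(θ) by the Pythagorean identity.
Integrate the resulting trig expression in θ, then back-substitute θ = asin(z/5), sin(θ) = z/5, cos(θ) = sqrt(-z**2 + 25)/5 (absorbing any constant into C).

-z*sqrt(-z**2 + 25)/2 + 25*asin(z/5)/2 + C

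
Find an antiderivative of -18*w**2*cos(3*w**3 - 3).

Let u = 3*w**3 - 3, so du = (9*w**2) dw.
Rewriting, the integral becomes -2·∫ cos(u) du = -2·sin(u).
Substituting back, u = 3*w**3 - 3.

-2*sin(3*w**3 - 3) + C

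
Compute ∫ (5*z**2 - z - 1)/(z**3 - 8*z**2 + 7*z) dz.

-log(z)/7 + 79*log(z - 7)/14 - log(z - 1)/2 + C

Factor the denominator: z*(z - 7)*(z - 1).
Partial-fraction decomposition: -1/(2*(z - 1)) + 79/(14*(z - 7)) - 1/(7*z).
Integrate each term: A/(z−a) contributes A·log|z−a|.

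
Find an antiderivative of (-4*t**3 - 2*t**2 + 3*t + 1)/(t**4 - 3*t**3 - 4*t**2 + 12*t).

log(t)/12 - 116*log(t - 3)/15 + 33*log(t - 2)/8 - 19*log(t + 2)/40 + C

Factor the denominator: t*(t - 3)*(t - 2)*(t + 2).
Partial-fraction decomposition: -19/(40*(t + 2)) + 33/(8*(t - 2)) - 116/(15*(t - 3)) + 1/(12*t).
Integrate each term: A/(t−a) contributes A·log|t−a|.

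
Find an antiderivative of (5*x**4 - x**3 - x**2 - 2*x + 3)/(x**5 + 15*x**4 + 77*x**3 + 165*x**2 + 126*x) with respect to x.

Factor the denominator: x*(x + 2)*(x + 3)**2*(x + 7).
Partial-fraction decomposition: 3079/(140*(x + 7)) - 95/(12*(x + 3)) + 36/(x + 3)**2 - 91/(10*(x + 2)) + 1/(42*x).
Integrate each term; A/(x−a) gives A·log|x−a|; A/(x−a)² gives −A/(x−a).

log(x)/42 - 91*log(x + 2)/10 - 95*log(x + 3)/12 + 3079*log(x + 7)/140 - 36/(x + 3) + C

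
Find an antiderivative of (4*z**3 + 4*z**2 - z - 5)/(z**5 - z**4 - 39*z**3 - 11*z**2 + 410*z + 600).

Factor the denominator: (z - 5)**2*(z + 2)*(z + 3)*(z + 4).
Partial-fraction decomposition: -193/(162*(z + 4)) + 37/(32*(z + 3)) - 19/(98*(z + 2)) + 29083/(127008*(z - 5)) + 295/(252*(z - 5)**2).
Integrate each term; A/(z−a) gives A·log|z−a|; A/(z−a)² gives −A/(z−a).

29083*log(z - 5)/127008 - 19*log(z + 2)/98 + 37*log(z + 3)/32 - 193*log(z + 4)/162 - 295/(252*z - 1260) + C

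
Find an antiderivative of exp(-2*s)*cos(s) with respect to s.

exp(-2*s)*sin(s)/5 - 2*exp(-2*s)*cos(s)/5 + C

Let I denote the integral. Integrate by parts with u = cos(s), dv = exp(-2*s) ds, so v = -exp(-2*s)/2: I = -exp(-2*s)*cos(s)/2 − (1/2)·∫ exp(-2*s)*sin(s) ds.
Apply parts again with u = sin(s), dv = exp(-2*s) ds: ∫ exp(-2*s)*sin(s) ds = -exp(-2*s)*sin(s)/2 + (1/2)·I. Substituting back brings back I: I = exp(-2*s)*sin(s)/4 - exp(-2*s)*cos(s)/2 − (1/4)·I.
Solving for I: (1 + 1/4)·I equals the remaining terms, so I = (4/5)·(exp(-2*s)*sin(s)/4 - exp(-2*s)*cos(s)/2).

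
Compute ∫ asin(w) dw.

Use integration by parts with u = arcsin(w), dv = dw.
Then du = 1/sqrt(-w**2 + 1) dw.

w*asin(w) + sqrt(-w**2 + 1) + C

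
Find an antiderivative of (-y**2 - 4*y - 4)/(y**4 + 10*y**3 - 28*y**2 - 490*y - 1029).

-81*log(y - 7)/1960 + log(y + 3)/160 + 55*log(y + 7)/1568 + 25/(56*y + 392) + C

Factor the denominator: (y - 7)*(y + 3)*(y + 7)**2.
Partial-fraction decomposition: 55/(1568*(y + 7)) - 25/(56*(y + 7)**2) + 1/(160*(y + 3)) - 81/(1960*(y - 7)).
Integrate each term; A/(y−a) gives A·log|y−a|; A/(y−a)² gives −A/(y−a).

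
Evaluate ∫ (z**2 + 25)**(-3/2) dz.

z/(25*sqrt(z**2 + 25)) + C

Substitute z = 5·tan(θ), so dz = 5·sec(θ)^2 dθ and the radical becomes sqrt(z**2 + 25) = 5·sec(θ) by the Pythagorean identity.
Integrate the resulting trig expression in θ, then back-substitute tan(θ) = z/5, sec(θ) = sqrt(z**2 + 25)/5 (absorbing any constant into C).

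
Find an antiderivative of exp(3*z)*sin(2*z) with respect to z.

Let I denote the integral. Integrate by parts with u = sin(2*z), dv = exp(3*z) dz, so v = exp(3*z)/3: I = exp(3*z)*sin(2*z)/3 − (2/3)·∫ exp(3*z)*cos(2*z) dz.
Apply parts again with u = cos(2*z), dv = exp(3*z) dz: ∫ exp(3*z)*cos(2*z) dz = exp(3*z)*cos(2*z)/3 + (2/3)·I. Substituting back brings back I: I = exp(3*z)*sin(2*z)/3 - 2*exp(3*z)*cos(2*z)/9 − (4/9)·I.
Solving for I: (1 + 4/9)·I equals the remaining terms, so I = (9/13)·(exp(3*z)*sin(2*z)/3 - 2*exp(3*z)*cos(2*z)/9).

3*exp(3*z)*sin(2*z)/13 - 2*exp(3*z)*cos(2*z)/13 + C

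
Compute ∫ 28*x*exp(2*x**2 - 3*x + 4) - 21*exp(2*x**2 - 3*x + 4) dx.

Let u = 2*x**2 - 3*x + 4, so du = (4*x - 3) dx.
Rewriting, the integral becomes 7·∫ e^u du = 7·e^u.
Substituting back, u = 2*x**2 - 3*x + 4.

7*exp(2*x**2 - 3*x + 4) + C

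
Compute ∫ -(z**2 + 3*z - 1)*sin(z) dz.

Use integration by parts with u = z**2 + 3*z - 1, dv = -sin(z) dz, so v = cos(z).
Apply parts 2 times (tabular method): alternate signs, differentiate u down to 0, integrate dv up.

z**2*cos(z) - 2*z*sin(z) + 3*z*cos(z) - 3*sin(z) - 3*cos(z) + C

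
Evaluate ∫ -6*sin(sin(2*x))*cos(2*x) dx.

Let u = sin(2*x), so du = (2*cos(2*x)) dx.
Rewriting, the integral becomes -3·∫ sin(u) du = -3·-cos(u).
Substituting back, u = sin(2*x).

3*cos(sin(2*x)) + C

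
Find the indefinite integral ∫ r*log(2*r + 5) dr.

r**2*log(2*r + 5)/2 - r**2/4 + 5*r/4 - 25*log(2*r + 5)/8 + C

Use integration by parts with u = log(2*r + 5), dv = r dr.
Then du = 2/(2*r + 5) dr and v = r**2/2.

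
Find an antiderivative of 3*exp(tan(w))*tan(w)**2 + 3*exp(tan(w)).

3*exp(tan(w)) + C

Let u = tan(w), so du = (tan(w)**2 + 1) dw.
Rewriting, the integral becomes 3·∫ e^u du = 3·e^u.
Substituting back, u = tan(w).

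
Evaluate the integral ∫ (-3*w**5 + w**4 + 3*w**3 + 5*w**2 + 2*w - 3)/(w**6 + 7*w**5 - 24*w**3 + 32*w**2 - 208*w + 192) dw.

-35*log(w - 2)/384 - log(w - 1)/35 + 641*log(w + 4)/240 - 24141*log(w + 6)/4480 - 13*log(w**2 + 4)/160 + 9*atan(w/2)/32 + C

Factor the denominator: (w - 2)*(w - 1)*(w + 4)*(w + 6)*(w**2 + 4).
Partial-fraction decomposition: -(13*w - 45)/(80*(w**2 + 4)) - 24141/(4480*(w + 6)) + 641/(240*(w + 4)) - 1/(35*(w - 1)) - 35/(384*(w - 2)).
Integrate each term; A/(w−a) gives A·log|w−a|; the (Bw+D)/(w²+p²) term gives a log and an atan.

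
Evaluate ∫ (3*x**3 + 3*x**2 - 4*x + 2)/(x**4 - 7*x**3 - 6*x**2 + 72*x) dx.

Factor the denominator: x*(x - 6)*(x - 4)*(x + 3).
Partial-fraction decomposition: 40/(189*(x + 3)) - 113/(28*(x - 4)) + 367/(54*(x - 6)) + 1/(36*x).
Integrate each term: A/(x−a) contributes A·log|x−a|.

log(x)/36 + 367*log(x - 6)/54 - 113*log(x - 4)/28 + 40*log(x + 3)/189 + C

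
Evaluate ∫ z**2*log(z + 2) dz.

Use integration by parts with u = log(z + 2), dv = z**2 dz.
Then du = 1/(z + 2) dz and v = z**3/3.

z**3*log(z + 2)/3 - z**3/9 + z**2/3 - 4*z/3 + 8*log(z + 2)/3 + C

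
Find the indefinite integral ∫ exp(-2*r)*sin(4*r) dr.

Let I denote the integral. Integrate by parts with u = sin(4*r), dv = exp(-2*r) dr, so v = -exp(-2*r)/2: I = -exp(-2*r)*sin(4*r)/2 + 2·∫ exp(-2*r)*cos(4*r) dr.
Apply parts again with u = cos(4*r), dv = exp(-2*r) dr: ∫ exp(-2*r)*cos(4*r) dr = -exp(-2*r)*cos(4*r)/2 − 2·I. Substituting back brings back I: I = -exp(-2*r)*sin(4*r)/2 - exp(-2*r)*cos(4*r) − 4·I.
Solving for I: (1 + 4)·I equals the remaining terms, so I = (1/5)·(-exp(-2*r)*sin(4*r)/2 - exp(-2*r)*cos(4*r)).

-exp(-2*r)*sin(4*r)/10 - exp(-2*r)*cos(4*r)/5 + C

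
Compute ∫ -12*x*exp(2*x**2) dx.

Let u = 2*x**2, so du = (4*x) dx.
Rewriting, the integral becomes -3·∫ e^u du = -3·e^u.
Substituting back, u = 2*x**2.

-3*exp(2*x**2) + C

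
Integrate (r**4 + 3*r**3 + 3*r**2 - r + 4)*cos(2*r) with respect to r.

Use integration by parts with u = r**4 + 3*r**3 + 3*r**2 - r + 4, dv = cos(2*r) dr, so v = sin(2*r)/2.
Apply parts 4 times (tabular method): alternate signs, differentiate u down to 0, integrate dv up.

r**4*sin(2*r)/2 + 3*r**3*sin(2*r)/2 + r**3*cos(2*r) + 9*r**2*cos(2*r)/4 - 11*r*sin(2*r)/4 + 2*sin(2*r) - 11*cos(2*r)/8 + C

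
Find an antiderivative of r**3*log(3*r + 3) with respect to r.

r**4*log(3*r + 3)/4 - r**4/16 + r**3/12 - r**2/8 + r/4 - log(r + 1)/4 + C

Use integration by parts with u = log(3*r + 3), dv = r**3 dr.
Then du = 3/(3*r + 3) dr and v = r**4/4.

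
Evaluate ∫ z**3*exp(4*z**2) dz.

(4*z**2 - 1)*exp(4*z**2)/32 + C

Let u = z², du = 2z dz; rewrite as (1/2)∫ u^1·exp(4u) du.
Now integrate by parts 1 time.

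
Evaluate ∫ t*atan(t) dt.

t**2*atan(t)/2 - t/2 + atan(t)/2 + C

Use integration by parts with u = arctan(t), dv = t dt.
Then du = 1/(t**2 + 1) dt.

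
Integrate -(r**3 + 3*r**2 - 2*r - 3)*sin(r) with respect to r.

Use integration by parts with u = r**3 + 3*r**2 - 2*r - 3, dv = -sin(r) dr, so v = cos(r).
Apply parts 3 times (tabular method): alternate signs, differentiate u down to 0, integrate dv up.

r**3*cos(r) - 3*r**2*sin(r) + 3*r**2*cos(r) - 6*r*sin(r) - 8*r*cos(r) + 8*sin(r) - 9*cos(r) + C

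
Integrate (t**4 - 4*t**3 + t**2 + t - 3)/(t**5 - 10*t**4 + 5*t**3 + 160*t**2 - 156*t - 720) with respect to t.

157*log(t - 6)/48 - 19*log(t - 5)/7 + 17*log(t - 4)/84 - 47*log(t + 2)/336 + 8*log(t + 3)/21 + C

Factor the denominator: (t - 6)*(t - 5)*(t - 4)*(t + 2)*(t + 3).
Partial-fraction decomposition: 8/(21*(t + 3)) - 47/(336*(t + 2)) + 17/(84*(t - 4)) - 19/(7*(t - 5)) + 157/(48*(t - 6)).
Integrate each term: A/(t−a) contributes A·log|t−a|.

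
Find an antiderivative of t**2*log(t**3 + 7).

t**3*log(t**3 + 7)/3 - t**3/3 + 7*log(t**3 + 7)/3 + C

Let u = t**3 + 7, so du = (3*t**2) dt.
The integral becomes (1/3)·∫ log(u) du; integrate by parts with u′=log(u), dv′=du.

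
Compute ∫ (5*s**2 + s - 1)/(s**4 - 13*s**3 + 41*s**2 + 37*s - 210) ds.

Factor the denominator: (s - 7)*(s - 5)*(s - 3)*(s + 2).
Partial-fraction decomposition: -17/(315*(s + 2)) + 47/(40*(s - 3)) - 129/(28*(s - 5)) + 251/(72*(s - 7)).
Integrate each term: A/(s−a) contributes A·log|s−a|.

251*log(s - 7)/72 - 129*log(s - 5)/28 + 47*log(s - 3)/40 - 17*log(s + 2)/315 + C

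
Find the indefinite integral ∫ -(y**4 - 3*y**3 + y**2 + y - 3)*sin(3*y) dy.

y**4*cos(3*y)/3 - 4*y**3*sin(3*y)/9 - y**3*cos(3*y) + y**2*sin(3*y) - y**2*cos(3*y)/9 + 2*y*sin(3*y)/27 + y*cos(3*y) - sin(3*y)/3 - 79*cos(3*y)/81 + C

Use integration by parts with u = y**4 - 3*y**3 + y**2 + y - 3, dv = -sin(3*y) dy, so v = cos(3*y)/3.
Apply parts 4 times (tabular method): alternate signs, differentiate u down to 0, integrate dv up.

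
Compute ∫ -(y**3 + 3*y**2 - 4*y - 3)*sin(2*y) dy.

y**3*cos(2*y)/2 - 3*y**2*sin(2*y)/4 + 3*y**2*cos(2*y)/2 - 3*y*sin(2*y)/2 - 11*y*cos(2*y)/4 + 11*sin(2*y)/8 - 9*cos(2*y)/4 + C

Use integration by parts with u = y**3 + 3*y**2 - 4*y - 3, dv = -sin(2*y) dy, so v = cos(2*y)/2.
Apply parts 3 times (tabular method): alternate signs, differentiate u down to 0, integrate dv up.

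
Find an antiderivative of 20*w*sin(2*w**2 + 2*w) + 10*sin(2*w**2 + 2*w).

Let u = 2*w**2 + 2*w, so du = (4*w + 2) dw.
Rewriting, the integral becomes 5·∫ sin(u) du = 5·-cos(u).
Substituting back, u = 2*w**2 + 2*w.

-5*cos(2*w**2 + 2*w) + C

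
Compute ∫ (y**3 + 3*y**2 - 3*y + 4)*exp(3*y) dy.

Use integration by parts with u = y**3 + 3*y**2 - 3*y + 4, dv = exp(3*y) dy, so v = exp(3*y)/3.
Apply parts 3 times (tabular method): alternate signs, differentiate u down to 0, integrate dv up.

(9*y**3 + 18*y**2 - 39*y + 49)*exp(3*y)/27 + C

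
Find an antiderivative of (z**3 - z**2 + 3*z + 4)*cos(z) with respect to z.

z**3*sin(z) - z**2*sin(z) + 3*z**2*cos(z) - 3*z*sin(z) - 2*z*cos(z) + 6*sin(z) - 3*cos(z) + C

Use integration by parts with u = z**3 - z**2 + 3*z + 4, dv = cos(z) dz, so v = sin(z).
Apply parts 3 times (tabular method): alternate signs, differentiate u down to 0, integrate dv up.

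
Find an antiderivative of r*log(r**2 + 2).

r**2*log(r**2 + 2)/2 - r**2/2 + log(r**2 + 2) + C

Let u = r**2 + 2, so du = (2*r) dr.
The integral becomes (1/2)·∫ log(u) du; integrate by parts with u′=log(u), dv′=du.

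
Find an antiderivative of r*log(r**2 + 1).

r**2*log(r**2 + 1)/2 - r**2/2 + log(r**2 + 1)/2 + C

Let u = r**2 + 1, so du = (2*r) dr.
The integral becomes (1/2)·∫ log(u) du; integrate by parts with u′=log(u), dv′=du.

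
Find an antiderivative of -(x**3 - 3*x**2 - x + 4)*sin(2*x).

Use integration by parts with u = x**3 - 3*x**2 - x + 4, dv = -sin(2*x) dx, so v = cos(2*x)/2.
Apply parts 3 times (tabular method): alternate signs, differentiate u down to 0, integrate dv up.

x**3*cos(2*x)/2 - 3*x**2*sin(2*x)/4 - 3*x**2*cos(2*x)/2 + 3*x*sin(2*x)/2 - 5*x*cos(2*x)/4 + 5*sin(2*x)/8 + 11*cos(2*x)/4 + C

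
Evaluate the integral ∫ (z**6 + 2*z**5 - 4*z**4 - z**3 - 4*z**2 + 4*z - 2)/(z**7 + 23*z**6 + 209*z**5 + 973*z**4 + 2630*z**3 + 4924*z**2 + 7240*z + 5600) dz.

-41*log(z + 2)/360 - 503*log(z + 4)/60 - 105601*log(z + 5)/7569 + 18637*log(z + 7)/795 + 11111*log(z**2 + 4)/3565840 + 45143*atan(z/2)/1782920 - 3439/(87*z + 435) + C

Factor the denominator: (z + 2)*(z + 4)*(z + 5)**2*(z + 7)*(z**2 + 4).
Partial-fraction decomposition: (11111*z + 90286)/(1782920*(z**2 + 4)) + 18637/(795*(z + 7)) - 105601/(7569*(z + 5)) + 3439/(87*(z + 5)**2) - 503/(60*(z + 4)) - 41/(360*(z + 2)).
Integrate each term; A/(z−a) gives A·log|z−a|; the (Bz+D)/(z²+p²) term gives a log and an atan.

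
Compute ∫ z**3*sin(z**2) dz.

-z**2*cos(z**2)/2 + sin(z**2)/2 + C

Let u = z², du = 2z dz; rewrite as (1/2)∫ u^1·sin(1u) du.
Now integrate by parts 1 time.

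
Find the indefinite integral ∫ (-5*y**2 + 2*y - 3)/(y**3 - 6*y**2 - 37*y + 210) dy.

Factor the denominator: (y - 7)*(y - 5)*(y + 6).
Partial-fraction decomposition: -15/(11*(y + 6)) + 59/(11*(y - 5)) - 9/(y - 7).
Integrate each term: A/(y−a) contributes A·log|y−a|.

-9*log(y - 7) + 59*log(y - 5)/11 - 15*log(y + 6)/11 + C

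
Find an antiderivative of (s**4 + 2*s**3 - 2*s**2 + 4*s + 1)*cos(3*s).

s**4*sin(3*s)/3 + 2*s**3*sin(3*s)/3 + 4*s**3*cos(3*s)/9 - 10*s**2*sin(3*s)/9 + 2*s**2*cos(3*s)/3 + 8*s*sin(3*s)/9 - 20*s*cos(3*s)/27 + 47*sin(3*s)/81 + 8*cos(3*s)/27 + C

Use integration by parts with u = s**4 + 2*s**3 - 2*s**2 + 4*s + 1, dv = cos(3*s) ds, so v = sin(3*s)/3.
Apply parts 4 times (tabular method): alternate signs, differentiate u down to 0, integrate dv up.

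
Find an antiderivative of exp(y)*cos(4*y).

Let I denote the integral. Integrate by parts with u = cos(4*y), dv = exp(y) dy, so v = exp(y): I = exp(y)*cos(4*y) + 4·∫ exp(y)*sin(4*y) dy.
Apply parts again with u = sin(4*y), dv = exp(y) dy: ∫ exp(y)*sin(4*y) dy = exp(y)*sin(4*y) − 4·I. Substituting back brings back I: I = 4*exp(y)*sin(4*y) + exp(y)*cos(4*y) − 16·I.
Solving for I: (1 + 16)·I equals the remaining terms, so I = (1/17)·(4*exp(y)*sin(4*y) + exp(y)*cos(4*y)).

4*exp(y)*sin(4*y)/17 + exp(y)*cos(4*y)/17 + C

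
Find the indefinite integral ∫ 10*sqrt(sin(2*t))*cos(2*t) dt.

10*sin(2*t)**(3/2)/3 + C

Let u = sin(2*t), so du = (2*cos(2*t)) dt.
Rewriting, the integral becomes 5·∫ √u du = 5·(2/3)u^(3/2).
Substituting back, u = sin(2*t).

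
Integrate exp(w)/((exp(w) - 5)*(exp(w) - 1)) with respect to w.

Let u = e^w, du = e^w dw.
The integral becomes ∫ du/((u-5)(u-1)); decompose into partial fractions.

log(exp(w) - 5)/4 - log(exp(w) - 1)/4 + C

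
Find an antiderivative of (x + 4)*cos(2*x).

Use integration by parts with u = x + 4, dv = cos(2*x) dx, so v = sin(2*x)/2.
Apply parts 1 times (tabular method): alternate signs, differentiate u down to 0, integrate dv up.

x*sin(2*x)/2 + 2*sin(2*x) + cos(2*x)/4 + C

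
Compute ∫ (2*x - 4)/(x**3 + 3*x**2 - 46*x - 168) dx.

10*log(x - 7)/143 + 6*log(x + 4)/11 - 8*log(x + 6)/13 + C

Factor the denominator: (x - 7)*(x + 4)*(x + 6).
Partial-fraction decomposition: -8/(13*(x + 6)) + 6/(11*(x + 4)) + 10/(143*(x - 7)).
Integrate each term: A/(x−a) contributes A·log|x−a|.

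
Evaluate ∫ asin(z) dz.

Use integration by parts with u = arcsin(z), dv = dz.
Then du = 1/sqrt(-z**2 + 1) dz.

z*asin(z) + sqrt(-z**2 + 1) + C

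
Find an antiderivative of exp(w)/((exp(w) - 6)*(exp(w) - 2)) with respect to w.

log(exp(w) - 6)/4 - log(exp(w) - 2)/4 + C

Let u = e^w, du = e^w dw.
The integral becomes ∫ du/((u-2)(u-6)); decompose into partial fractions.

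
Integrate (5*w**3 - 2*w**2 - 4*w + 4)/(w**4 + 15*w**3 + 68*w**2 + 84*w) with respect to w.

Factor the denominator: w*(w + 2)*(w + 6)*(w + 7).
Partial-fraction decomposition: 1781/(35*(w + 7)) - 281/(6*(w + 6)) + 9/(10*(w + 2)) + 1/(21*w).
Integrate each term: A/(w−a) contributes A·log|w−a|.

log(w)/21 + 9*log(w + 2)/10 - 281*log(w + 6)/6 + 1781*log(w + 7)/35 + C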